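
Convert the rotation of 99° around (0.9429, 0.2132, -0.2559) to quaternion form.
0.6494 + 0.717i + 0.1621j - 0.1946k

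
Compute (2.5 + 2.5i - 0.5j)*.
2.5 - 2.5i + 0.5j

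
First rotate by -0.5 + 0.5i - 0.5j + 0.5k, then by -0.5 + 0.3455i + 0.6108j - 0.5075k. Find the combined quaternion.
0.6364 - 0.3711i - 0.4819j - 0.4744k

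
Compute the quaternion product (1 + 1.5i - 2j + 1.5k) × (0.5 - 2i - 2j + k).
-2 - 0.25i - 7.5j - 5.25k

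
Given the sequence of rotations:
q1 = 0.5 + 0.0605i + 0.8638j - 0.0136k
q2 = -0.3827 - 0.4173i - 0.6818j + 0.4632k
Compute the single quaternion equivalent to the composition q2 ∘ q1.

q2 · q1 = 0.4291 - 0.6226i - 0.6491j - 0.0824k
0.4291 - 0.6226i - 0.6491j - 0.0824k


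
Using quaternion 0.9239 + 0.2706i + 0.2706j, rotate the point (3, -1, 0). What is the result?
(2.414, -0.414, -2)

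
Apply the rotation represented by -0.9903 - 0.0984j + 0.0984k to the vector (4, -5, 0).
(2.871, -5.683, -0.683)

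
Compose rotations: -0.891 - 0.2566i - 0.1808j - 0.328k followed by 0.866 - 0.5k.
-0.9356 - 0.3126i - 0.0283j + 0.1615k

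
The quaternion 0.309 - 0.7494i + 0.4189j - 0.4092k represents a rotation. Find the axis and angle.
axis = (-0.788, 0.4405, -0.4303), θ = 144°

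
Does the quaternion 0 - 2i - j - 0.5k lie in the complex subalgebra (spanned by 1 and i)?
No. The quaternion -2i - j - 0.5k has j-coefficient y = -1 and k-coefficient z = -0.5, not both zero, so it does not lie in the complex subalgebra spanned by 1 and i.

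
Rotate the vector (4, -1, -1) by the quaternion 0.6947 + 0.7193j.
(-1.139, -1, -3.963)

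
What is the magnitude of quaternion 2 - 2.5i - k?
3.354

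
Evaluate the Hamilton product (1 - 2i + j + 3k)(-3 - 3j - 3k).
9 + 12i - 12j - 6k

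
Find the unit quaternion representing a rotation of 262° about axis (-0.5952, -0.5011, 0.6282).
-0.6561 - 0.4492i - 0.3782j + 0.4741k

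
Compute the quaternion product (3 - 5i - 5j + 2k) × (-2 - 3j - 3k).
-15 + 31i - 14j + 2k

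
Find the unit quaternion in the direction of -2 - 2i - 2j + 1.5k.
-0.5298 - 0.5298i - 0.5298j + 0.3974k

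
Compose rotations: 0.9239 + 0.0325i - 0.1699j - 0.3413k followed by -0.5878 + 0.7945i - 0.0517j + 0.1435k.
-0.5287 + 0.757i + 0.3279j + 0.1999k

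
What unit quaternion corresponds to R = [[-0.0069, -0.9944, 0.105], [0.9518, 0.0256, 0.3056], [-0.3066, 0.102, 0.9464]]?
0.7009 - 0.0726i + 0.1468j + 0.6942k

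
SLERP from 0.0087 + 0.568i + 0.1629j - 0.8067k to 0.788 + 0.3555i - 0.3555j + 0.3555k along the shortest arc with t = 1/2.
-0.517 + 0.141i + 0.3439j - 0.7711k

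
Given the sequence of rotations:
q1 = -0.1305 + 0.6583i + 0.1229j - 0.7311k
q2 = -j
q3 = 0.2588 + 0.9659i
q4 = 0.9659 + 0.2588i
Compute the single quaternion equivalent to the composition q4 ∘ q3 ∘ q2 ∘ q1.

q2 · q1 = 0.1229 + 0.7311i + 0.1305j + 0.6583k
q3 · q2 · q1 = -0.6744 + 0.3079i - 0.6021j + 0.2964k
q4 · q3 · q2 · q1 = -0.7311 + 0.1229i - 0.6583j + 0.1305k
-0.7311 + 0.1229i - 0.6583j + 0.1305k


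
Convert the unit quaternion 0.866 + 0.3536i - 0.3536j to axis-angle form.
axis = (√2/2, -√2/2, 0), θ = π/3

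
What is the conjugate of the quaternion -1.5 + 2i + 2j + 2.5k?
-1.5 - 2i - 2j - 2.5k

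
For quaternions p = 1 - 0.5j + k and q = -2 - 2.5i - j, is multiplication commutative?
No: pq = -2.5 - 1.5i - 2.5j - 3.25k ≠ -2.5 - 3.5i + 2.5j - 0.75k = qp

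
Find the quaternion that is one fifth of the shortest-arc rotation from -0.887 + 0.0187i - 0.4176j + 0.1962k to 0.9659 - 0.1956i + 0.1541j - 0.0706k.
-0.912 + 0.055i - 0.368j + 0.1725k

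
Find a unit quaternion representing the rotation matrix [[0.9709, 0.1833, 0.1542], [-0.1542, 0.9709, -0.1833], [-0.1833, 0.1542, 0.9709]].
0.989 + 0.0853i + 0.0853j - 0.0853k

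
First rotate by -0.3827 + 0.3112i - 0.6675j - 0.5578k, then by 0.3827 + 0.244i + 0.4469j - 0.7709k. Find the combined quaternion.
-0.3541 - 0.7381i - 0.5303j - 0.2204k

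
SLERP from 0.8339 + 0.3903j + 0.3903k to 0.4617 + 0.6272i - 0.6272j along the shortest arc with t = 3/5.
0.8087 + 0.4793i - 0.2659j + 0.2134k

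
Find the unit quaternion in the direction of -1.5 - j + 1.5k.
-0.6396 - 0.4264j + 0.6396k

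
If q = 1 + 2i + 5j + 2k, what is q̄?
1 - 2i - 5j - 2k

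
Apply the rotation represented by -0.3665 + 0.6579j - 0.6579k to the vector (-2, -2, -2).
(3.392, 0.498, 0.498)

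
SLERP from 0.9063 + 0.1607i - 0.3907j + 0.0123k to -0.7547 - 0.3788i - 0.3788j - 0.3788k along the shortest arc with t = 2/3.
0.891 + 0.3354i + 0.1258j + 0.279k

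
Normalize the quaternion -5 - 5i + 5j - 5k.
-0.5 - 0.5i + 0.5j - 0.5k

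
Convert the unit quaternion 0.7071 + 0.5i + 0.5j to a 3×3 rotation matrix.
[[0.5, 0.5, 0.7071], [0.5, 0.5, -0.7071], [-0.7071, 0.7071, 0]]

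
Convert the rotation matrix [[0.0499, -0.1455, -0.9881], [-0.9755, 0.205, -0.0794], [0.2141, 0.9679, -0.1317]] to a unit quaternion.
0.5299 + 0.4941i - 0.5672j - 0.3916k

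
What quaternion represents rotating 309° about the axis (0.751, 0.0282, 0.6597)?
-0.9026 + 0.3233i + 0.0121j + 0.284k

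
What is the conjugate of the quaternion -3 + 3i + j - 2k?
-3 - 3i - j + 2k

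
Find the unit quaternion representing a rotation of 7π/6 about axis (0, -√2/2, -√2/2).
-0.2588 - 0.683j - 0.683k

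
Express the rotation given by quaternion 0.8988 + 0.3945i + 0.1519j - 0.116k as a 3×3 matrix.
[[0.9269, 0.3284, 0.1815], [-0.0887, 0.6618, -0.7444], [-0.3646, 0.6739, 0.6426]]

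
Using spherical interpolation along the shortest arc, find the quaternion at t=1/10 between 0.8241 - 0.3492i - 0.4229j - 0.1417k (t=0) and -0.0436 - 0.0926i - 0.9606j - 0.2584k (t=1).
0.7687 - 0.3395i - 0.5163j - 0.1651k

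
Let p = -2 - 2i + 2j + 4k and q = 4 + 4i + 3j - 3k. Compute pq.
6 - 34i + 12j + 8k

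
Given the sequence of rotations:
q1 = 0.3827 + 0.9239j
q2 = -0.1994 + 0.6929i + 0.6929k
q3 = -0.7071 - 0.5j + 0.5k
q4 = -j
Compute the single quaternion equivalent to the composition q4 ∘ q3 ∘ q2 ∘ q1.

q2 · q1 = -0.0763 - 0.375i - 0.1842j + 0.9053k
q3 · q2 · q1 = -0.4908 - 0.0954i - 0.0191j - 0.8658k
q4 · q3 · q2 · q1 = -0.0191 + 0.8658i + 0.4908j - 0.0954k
-0.0191 + 0.8658i + 0.4908j - 0.0954k


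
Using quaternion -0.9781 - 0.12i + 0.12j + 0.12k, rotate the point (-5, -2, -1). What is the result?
(-4.86, -0.361, -2.499)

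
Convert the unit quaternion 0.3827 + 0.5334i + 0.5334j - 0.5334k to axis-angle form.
axis = (√3/3, √3/3, -√3/3), θ = 3π/4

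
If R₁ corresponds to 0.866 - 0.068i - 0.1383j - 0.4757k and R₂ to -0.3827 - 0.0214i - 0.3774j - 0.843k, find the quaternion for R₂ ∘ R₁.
-0.7861 + 0.0704i - 0.2268j - 0.5707k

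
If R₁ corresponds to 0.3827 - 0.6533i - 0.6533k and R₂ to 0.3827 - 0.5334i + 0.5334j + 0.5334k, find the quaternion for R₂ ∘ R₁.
0.1465 - 0.8026i - 0.4928j + 0.3026k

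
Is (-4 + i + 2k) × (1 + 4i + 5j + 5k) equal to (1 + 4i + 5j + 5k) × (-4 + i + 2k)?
No: pq = -18 - 25i - 17j - 13k ≠ -18 - 5i - 23j - 23k = qp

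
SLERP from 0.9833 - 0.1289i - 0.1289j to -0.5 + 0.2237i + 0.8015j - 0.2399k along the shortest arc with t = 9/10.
0.575 - 0.2216i - 0.7557j + 0.2218k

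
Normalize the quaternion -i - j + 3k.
-0.3015i - 0.3015j + 0.9045k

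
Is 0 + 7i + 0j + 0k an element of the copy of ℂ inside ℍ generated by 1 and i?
Yes. The quaternion 7i has j- and k-coefficients y = z = 0, so it lies in the complex subalgebra spanned by 1 and i.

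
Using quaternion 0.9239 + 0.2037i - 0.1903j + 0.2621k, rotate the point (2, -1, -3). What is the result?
(2.877, 1.462, -1.894)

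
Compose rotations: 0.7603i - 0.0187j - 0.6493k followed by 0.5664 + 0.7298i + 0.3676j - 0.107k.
-0.6175 + 0.19i + 0.3819j - 0.6609k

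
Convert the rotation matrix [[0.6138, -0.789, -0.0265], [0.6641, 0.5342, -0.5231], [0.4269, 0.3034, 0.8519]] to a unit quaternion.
0.866 + 0.2386i - 0.1309j + 0.4195k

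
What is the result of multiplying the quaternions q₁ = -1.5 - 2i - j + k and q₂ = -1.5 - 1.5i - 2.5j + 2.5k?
-5.75 + 5.25i + 8.75j - 1.75k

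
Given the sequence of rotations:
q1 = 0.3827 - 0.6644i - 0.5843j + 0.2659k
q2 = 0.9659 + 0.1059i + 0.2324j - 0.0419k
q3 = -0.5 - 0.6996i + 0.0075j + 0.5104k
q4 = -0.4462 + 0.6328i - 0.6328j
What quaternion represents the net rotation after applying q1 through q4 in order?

q2 · q1 = 0.5869 - 0.5639i - 0.4758j + 0.3333k
q3 · q2 · q1 = -0.8545 + 0.1167i + 0.1877j + 0.47k
q4 · q3 · q2 · q1 = 0.4262 - 0.8902i + 0.1596j - 0.0171k
0.4262 - 0.8902i + 0.1596j - 0.0171k


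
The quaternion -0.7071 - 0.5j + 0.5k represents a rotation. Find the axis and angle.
axis = (0, -√2/2, √2/2), θ = 3π/2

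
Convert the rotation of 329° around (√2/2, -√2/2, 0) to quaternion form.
-0.9636 + 0.189i - 0.189j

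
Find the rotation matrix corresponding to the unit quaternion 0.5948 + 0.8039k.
[[-0.2925, -0.9563, 0], [0.9563, -0.2925, 0], [0, 0, 1]]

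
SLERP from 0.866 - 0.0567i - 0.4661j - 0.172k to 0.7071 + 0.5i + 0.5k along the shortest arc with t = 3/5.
0.8872 + 0.3129i - 0.2191j + 0.2587k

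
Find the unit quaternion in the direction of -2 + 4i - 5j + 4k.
-0.2561 + 0.5121i - 0.6402j + 0.5121k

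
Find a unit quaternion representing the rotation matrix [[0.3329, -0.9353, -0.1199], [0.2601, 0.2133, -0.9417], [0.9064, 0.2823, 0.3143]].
0.682 + 0.4487i - 0.3762j + 0.4382k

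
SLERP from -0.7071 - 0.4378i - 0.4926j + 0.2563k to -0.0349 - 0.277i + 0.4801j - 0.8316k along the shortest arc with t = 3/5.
-0.3338 - 0.0225i - 0.5963j + 0.7297k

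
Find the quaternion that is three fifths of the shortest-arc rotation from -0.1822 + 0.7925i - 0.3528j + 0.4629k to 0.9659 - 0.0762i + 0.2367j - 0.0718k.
-0.776 + 0.4482i - 0.3434j + 0.2812k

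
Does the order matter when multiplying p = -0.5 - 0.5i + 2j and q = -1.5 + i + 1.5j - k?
Yes: pq = -1.75 - 1.75i - 4.25j - 2.25k ≠ -1.75 + 2.25i - 3.25j + 3.25k = qp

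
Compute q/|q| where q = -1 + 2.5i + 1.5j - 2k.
-0.2722 + 0.6804i + 0.4082j - 0.5443k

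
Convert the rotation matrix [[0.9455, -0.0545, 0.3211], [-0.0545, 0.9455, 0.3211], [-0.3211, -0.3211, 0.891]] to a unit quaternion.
0.9724 - 0.1651i + 0.1651j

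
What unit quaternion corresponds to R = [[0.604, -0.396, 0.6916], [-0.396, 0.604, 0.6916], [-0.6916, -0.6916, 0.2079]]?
0.7772 - 0.445i + 0.445j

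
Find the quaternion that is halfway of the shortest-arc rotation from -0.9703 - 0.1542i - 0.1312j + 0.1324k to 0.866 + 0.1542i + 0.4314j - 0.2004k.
-0.9305 - 0.1563i - 0.2851j + 0.1686k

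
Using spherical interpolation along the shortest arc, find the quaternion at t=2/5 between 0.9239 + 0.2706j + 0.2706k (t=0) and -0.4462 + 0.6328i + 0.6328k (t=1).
0.9133 - 0.3302i + 0.1993j - 0.1308k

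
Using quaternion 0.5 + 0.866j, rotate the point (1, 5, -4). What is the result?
(-3.964, 5, 1.134)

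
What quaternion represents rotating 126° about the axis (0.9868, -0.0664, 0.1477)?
0.454 + 0.8792i - 0.0592j + 0.1316k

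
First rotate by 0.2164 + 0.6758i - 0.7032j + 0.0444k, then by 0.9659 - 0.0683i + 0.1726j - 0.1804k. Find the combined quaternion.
0.3846 + 0.5188i - 0.7608j - 0.0648k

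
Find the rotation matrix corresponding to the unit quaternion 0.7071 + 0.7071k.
[[0, -1, 0], [1, 0, 0], [0, 0, 1]]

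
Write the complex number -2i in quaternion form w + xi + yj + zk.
0 - 2i + 0j + 0k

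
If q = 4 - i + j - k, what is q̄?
4 + i - j + k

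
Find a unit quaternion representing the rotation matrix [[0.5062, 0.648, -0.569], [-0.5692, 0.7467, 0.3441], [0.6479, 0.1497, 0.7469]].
0.866 - 0.0561i - 0.3513j - 0.3514k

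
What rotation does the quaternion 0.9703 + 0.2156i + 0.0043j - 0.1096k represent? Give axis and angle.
axis = (0.8913, 0.0178, -0.4531), θ = 28°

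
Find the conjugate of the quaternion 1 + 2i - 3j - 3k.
1 - 2i + 3j + 3k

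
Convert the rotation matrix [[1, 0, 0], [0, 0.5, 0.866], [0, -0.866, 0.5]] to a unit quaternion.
0.866 - 0.5i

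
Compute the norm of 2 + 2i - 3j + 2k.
√21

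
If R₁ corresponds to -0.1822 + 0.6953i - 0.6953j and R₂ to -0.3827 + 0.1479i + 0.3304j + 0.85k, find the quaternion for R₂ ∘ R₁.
0.1966 + 0.298i + 0.7969j - 0.4874k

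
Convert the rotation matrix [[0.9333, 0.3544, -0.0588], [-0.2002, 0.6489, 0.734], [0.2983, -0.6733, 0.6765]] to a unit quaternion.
0.9026 - 0.3898i - 0.0989j - 0.1536k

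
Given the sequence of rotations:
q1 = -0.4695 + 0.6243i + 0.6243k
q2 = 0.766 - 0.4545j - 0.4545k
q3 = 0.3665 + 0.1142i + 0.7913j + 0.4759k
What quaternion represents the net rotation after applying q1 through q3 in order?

q2 · q1 = -0.0759 + 0.1945i - 0.0704j + 0.9753k
q3 · q2 · q1 = -0.4585 + 0.8679i - 0.1047j + 0.1594k
-0.4585 + 0.8679i - 0.1047j + 0.1594k


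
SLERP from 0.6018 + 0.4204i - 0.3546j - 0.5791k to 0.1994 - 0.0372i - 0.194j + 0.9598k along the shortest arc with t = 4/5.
-0.0225 + 0.1388i + 0.0803j - 0.9868k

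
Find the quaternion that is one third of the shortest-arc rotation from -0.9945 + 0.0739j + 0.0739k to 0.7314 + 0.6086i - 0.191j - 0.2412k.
-0.9584 - 0.2188i + 0.1204j + 0.1384k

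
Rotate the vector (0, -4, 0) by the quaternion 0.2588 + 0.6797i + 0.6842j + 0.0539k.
(-3.609, -0.281, -1.702)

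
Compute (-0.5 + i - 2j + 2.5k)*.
-0.5 - i + 2j - 2.5k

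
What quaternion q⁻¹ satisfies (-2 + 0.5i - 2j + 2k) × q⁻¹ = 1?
-0.1633 - 0.0408i + 0.1633j - 0.1633k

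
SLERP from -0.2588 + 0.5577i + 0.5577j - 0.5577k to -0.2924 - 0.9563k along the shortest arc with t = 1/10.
-0.2733 + 0.5162i + 0.5162j - 0.6265k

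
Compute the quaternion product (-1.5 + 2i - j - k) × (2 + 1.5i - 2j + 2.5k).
-5.5 - 2.75i - 5.5j - 8.25k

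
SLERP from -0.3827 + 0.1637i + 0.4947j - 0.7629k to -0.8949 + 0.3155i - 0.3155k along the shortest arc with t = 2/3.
-0.7868 + 0.2882i + 0.1857j - 0.5132k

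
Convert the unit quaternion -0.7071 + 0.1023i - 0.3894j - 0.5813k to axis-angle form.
axis = (0.1447, -0.5507, -0.8221), θ = 3π/2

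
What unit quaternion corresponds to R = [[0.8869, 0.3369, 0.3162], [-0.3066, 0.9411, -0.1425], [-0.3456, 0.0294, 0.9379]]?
0.9703 + 0.0443i + 0.1705j - 0.1658k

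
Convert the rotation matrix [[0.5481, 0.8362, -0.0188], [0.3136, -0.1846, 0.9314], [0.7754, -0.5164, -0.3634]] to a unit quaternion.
0.5 - 0.7239i - 0.3971j - 0.2613k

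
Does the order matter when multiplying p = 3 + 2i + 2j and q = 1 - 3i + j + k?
Yes: pq = 7 - 5i + 3j + 11k ≠ 7 - 9i + 7j - 5k = qp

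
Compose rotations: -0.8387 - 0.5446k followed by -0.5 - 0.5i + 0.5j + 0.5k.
0.6916 + 0.147i - 0.6916j - 0.147k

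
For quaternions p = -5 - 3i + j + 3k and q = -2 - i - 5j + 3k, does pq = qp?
No: pq = 3 + 29i + 29j - 5k ≠ 3 - 7i + 17j - 37k = qp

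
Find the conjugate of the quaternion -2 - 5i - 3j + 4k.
-2 + 5i + 3j - 4k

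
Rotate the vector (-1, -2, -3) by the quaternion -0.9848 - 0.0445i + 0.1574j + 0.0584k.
(-0.2, -1.642, -3.356)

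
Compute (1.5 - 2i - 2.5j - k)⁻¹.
0.1111 + 0.1481i + 0.1852j + 0.0741k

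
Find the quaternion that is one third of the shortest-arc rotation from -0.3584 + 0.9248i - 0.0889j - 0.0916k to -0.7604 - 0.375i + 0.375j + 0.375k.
0.0571 + 0.9348i - 0.2468j - 0.249k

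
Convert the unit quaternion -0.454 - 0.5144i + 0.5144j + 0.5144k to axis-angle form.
axis = (-√3/3, √3/3, √3/3), θ = 234°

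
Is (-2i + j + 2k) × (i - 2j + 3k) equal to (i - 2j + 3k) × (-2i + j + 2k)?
No: pq = -2 + 7i + 8j + 3k ≠ -2 - 7i - 8j - 3k = qp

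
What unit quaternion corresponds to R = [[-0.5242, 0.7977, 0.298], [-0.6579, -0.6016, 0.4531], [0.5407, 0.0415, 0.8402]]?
-0.4226 + 0.2435i + 0.1436j + 0.8611k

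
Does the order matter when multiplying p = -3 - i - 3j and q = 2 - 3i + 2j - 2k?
Yes: pq = -3 + 13i - 14j - 5k ≠ -3 + i - 10j + 17k = qp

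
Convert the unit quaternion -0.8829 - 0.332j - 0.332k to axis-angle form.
axis = (0, -√2/2, -√2/2), θ = 304°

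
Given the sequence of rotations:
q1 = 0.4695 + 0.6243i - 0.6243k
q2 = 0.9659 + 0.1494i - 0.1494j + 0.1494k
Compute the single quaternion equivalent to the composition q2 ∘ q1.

q2 · q1 = 0.4535 + 0.7664i + 0.1164j - 0.4396k
0.4535 + 0.7664i + 0.1164j - 0.4396k


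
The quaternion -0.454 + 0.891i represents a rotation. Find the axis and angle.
axis = (1, 0, 0), θ = 234°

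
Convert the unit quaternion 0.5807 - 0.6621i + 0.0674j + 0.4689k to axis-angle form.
axis = (-0.8133, 0.0828, 0.576), θ = 109°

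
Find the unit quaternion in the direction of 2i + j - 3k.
0.5345i + 0.2673j - 0.8018k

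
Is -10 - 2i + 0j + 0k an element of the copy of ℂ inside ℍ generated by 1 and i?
Yes. The quaternion -10 - 2i has j- and k-coefficients y = z = 0, so it lies in the complex subalgebra spanned by 1 and i.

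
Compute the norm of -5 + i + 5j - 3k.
√60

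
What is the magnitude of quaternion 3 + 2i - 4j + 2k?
√33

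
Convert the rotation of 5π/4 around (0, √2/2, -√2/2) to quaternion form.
-0.3827 + 0.6533j - 0.6533k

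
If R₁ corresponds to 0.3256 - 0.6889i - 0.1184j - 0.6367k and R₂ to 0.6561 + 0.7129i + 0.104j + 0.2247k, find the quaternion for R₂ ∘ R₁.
0.8601 - 0.2595i + 0.2553j - 0.3573k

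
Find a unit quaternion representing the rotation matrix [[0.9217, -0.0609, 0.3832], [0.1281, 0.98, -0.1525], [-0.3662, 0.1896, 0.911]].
0.9763 + 0.0876i + 0.1919j + 0.0484k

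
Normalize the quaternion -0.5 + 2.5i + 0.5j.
-0.1925 + 0.9623i + 0.1925j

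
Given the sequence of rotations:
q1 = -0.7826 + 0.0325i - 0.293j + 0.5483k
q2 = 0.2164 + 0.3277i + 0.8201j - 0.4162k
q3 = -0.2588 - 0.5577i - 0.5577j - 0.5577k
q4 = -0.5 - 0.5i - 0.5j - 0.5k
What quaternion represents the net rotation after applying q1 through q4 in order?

q2 · q1 = 0.2885 + 0.0783i - 0.8984j + 0.3217k
q3 · q2 · q1 = -0.3526 - 0.8616i + 0.2074j + 0.3006k
q4 · q3 · q2 · q1 = -0.0005 + 0.5605i + 0.6537j - 0.5085k
-0.0005 + 0.5605i + 0.6537j - 0.5085k


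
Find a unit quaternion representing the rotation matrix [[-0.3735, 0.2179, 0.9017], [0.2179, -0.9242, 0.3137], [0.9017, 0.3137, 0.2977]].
0.5597i + 0.1947j + 0.8055k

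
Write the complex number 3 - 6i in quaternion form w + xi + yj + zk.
3 - 6i + 0j + 0k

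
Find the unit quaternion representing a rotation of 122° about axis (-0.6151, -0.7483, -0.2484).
0.4848 - 0.538i - 0.6545j - 0.2173k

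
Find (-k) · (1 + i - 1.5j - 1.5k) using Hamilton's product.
-1.5 - 1.5i - j - k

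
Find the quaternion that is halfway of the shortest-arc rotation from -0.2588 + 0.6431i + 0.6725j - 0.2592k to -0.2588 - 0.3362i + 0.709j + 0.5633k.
-0.3367 + 0.1996i + 0.8987j + 0.1978k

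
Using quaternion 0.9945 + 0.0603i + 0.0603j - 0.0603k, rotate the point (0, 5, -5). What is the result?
(0.073, 5.563, -4.364)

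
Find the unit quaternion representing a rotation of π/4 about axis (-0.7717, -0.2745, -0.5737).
0.9239 - 0.2953i - 0.105j - 0.2195k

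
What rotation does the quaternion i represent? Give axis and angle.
axis = (1, 0, 0), θ = π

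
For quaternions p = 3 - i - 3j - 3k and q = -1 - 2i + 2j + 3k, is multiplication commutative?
No: pq = 10 - 8i + 18j + 4k ≠ 10 - 2i + 20k = qp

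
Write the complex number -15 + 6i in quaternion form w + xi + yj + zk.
-15 + 6i + 0j + 0k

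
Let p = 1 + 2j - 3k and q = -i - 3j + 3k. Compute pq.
15 - 4i + 5k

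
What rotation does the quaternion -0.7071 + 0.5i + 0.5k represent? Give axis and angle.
axis = (√2/2, 0, √2/2), θ = 3π/2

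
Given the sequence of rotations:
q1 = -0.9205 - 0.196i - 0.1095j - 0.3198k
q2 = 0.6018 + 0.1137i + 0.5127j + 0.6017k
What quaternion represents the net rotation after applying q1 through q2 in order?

q2 · q1 = -0.2831 - 0.3207i - 0.6194j - 0.6583k
-0.2831 - 0.3207i - 0.6194j - 0.6583k


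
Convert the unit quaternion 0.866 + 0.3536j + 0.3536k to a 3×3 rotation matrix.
[[0.4999, -0.6124, 0.6124], [0.6124, 0.7499, 0.2501], [-0.6124, 0.2501, 0.7499]]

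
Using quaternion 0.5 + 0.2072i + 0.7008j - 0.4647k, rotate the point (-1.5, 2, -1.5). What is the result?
(1.369, 2.514, 0.554)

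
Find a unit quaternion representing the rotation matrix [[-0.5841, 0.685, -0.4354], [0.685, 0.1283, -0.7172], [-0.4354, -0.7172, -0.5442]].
0.456i + 0.7511j - 0.4774k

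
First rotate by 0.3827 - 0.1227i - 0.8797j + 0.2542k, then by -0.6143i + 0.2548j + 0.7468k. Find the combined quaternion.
-0.0411 + 0.4866i + 0.162j + 0.8575k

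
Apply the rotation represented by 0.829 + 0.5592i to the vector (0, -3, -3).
(0, 1.658, -3.905)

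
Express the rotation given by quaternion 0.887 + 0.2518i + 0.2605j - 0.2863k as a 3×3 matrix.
[[0.7003, 0.6391, 0.3179], [-0.3767, 0.7093, -0.5959], [-0.6063, 0.2975, 0.7375]]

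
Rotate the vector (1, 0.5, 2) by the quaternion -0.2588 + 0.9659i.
(1, 0.567, -1.982)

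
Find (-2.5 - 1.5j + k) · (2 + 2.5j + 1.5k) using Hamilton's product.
-2.75 - 4.75i - 9.25j - 1.75k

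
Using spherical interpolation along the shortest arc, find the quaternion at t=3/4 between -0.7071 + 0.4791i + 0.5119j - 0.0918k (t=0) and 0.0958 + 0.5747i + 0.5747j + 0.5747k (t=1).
-0.1368 + 0.6204i + 0.6304j + 0.4461k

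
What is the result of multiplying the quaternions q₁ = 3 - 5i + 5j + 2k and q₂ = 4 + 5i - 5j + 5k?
52 + 30i + 40j + 23k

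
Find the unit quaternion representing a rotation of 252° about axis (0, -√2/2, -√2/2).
-0.5878 - 0.5721j - 0.5721k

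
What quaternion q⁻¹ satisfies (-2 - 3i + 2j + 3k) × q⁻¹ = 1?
-0.0769 + 0.1154i - 0.0769j - 0.1154k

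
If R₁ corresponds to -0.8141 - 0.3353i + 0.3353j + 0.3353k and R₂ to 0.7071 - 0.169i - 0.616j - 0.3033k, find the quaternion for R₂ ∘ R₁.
-0.3241 - 0.2044i + 0.8969j + 0.2208k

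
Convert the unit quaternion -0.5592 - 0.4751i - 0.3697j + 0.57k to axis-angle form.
axis = (-0.5731, -0.4459, 0.6875), θ = 248°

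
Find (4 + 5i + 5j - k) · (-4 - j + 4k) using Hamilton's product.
-7 - i - 44j + 15k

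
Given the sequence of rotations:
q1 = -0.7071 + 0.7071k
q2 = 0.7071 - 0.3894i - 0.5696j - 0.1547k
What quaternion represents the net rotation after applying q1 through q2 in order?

q2 · q1 = -0.3906 - 0.1274i + 0.6781j + 0.6094k
-0.3906 - 0.1274i + 0.6781j + 0.6094k


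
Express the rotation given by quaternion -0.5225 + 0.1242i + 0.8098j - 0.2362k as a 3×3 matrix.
[[-0.4231, -0.0457, -0.9049], [0.448, 0.8576, -0.2528], [0.7876, -0.5123, -0.3424]]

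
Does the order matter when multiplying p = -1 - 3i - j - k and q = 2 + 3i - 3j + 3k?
Yes: pq = 7 - 15i + 7j + 7k ≠ 7 - 3i - 5j - 17k = qp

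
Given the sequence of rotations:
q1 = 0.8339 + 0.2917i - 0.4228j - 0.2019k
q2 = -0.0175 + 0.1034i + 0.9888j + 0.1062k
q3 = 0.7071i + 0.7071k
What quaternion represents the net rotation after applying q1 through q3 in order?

q2 · q1 = 0.3948 - 0.0736i + 0.8838j - 0.2401k
q3 · q2 · q1 = 0.2218 - 0.3458i + 0.1177j + 0.9041k
0.2218 - 0.3458i + 0.1177j + 0.9041k


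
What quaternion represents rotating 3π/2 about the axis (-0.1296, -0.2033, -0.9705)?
-0.7071 - 0.0916i - 0.1438j - 0.6862k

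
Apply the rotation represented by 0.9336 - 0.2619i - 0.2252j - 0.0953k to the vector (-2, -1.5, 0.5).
(-2.39, -0.881, 0.109)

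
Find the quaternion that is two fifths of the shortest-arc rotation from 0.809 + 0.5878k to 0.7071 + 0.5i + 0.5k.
0.794 + 0.2079i + 0.5712k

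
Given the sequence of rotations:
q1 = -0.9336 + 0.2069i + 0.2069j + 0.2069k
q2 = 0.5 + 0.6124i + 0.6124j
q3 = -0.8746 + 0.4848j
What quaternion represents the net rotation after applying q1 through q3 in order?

q2 · q1 = -0.7202 - 0.3416i - 0.595j + 0.1035k
q3 · q2 · q1 = 0.9183 + 0.3489i + 0.1712j + 0.0751k
0.9183 + 0.3489i + 0.1712j + 0.0751k


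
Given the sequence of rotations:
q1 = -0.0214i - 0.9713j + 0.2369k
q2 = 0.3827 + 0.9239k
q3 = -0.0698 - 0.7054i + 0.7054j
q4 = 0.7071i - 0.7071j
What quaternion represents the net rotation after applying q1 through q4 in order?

q2 · q1 = -0.2189 + 0.8892i - 0.3915j + 0.0907k
q3 · q2 · q1 = 0.9187 + 0.1563i - 0.0631j - 0.3574k
q4 · q3 · q2 · q1 = -0.1551 + 0.9023i - 0.3969j + 0.0659k
-0.1551 + 0.9023i - 0.3969j + 0.0659k


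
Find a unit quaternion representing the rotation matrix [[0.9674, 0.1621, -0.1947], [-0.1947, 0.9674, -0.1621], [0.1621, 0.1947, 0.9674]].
0.9877 + 0.0903i - 0.0903j - 0.0903k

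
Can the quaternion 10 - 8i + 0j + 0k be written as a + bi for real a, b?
Yes. The quaternion 10 - 8i has j- and k-coefficients y = z = 0, so it lies in the complex subalgebra spanned by 1 and i.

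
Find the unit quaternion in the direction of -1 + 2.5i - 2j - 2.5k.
-0.239 + 0.5976i - 0.4781j - 0.5976k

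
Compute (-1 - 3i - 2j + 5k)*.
-1 + 3i + 2j - 5k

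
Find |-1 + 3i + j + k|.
√12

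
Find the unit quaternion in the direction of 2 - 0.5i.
0.9701 - 0.2425i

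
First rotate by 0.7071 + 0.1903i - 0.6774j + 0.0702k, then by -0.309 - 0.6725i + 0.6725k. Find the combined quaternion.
-0.1377 - 0.0788i + 0.3845j + 0.9094k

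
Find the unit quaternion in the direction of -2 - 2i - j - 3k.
-0.4714 - 0.4714i - 0.2357j - 0.7071k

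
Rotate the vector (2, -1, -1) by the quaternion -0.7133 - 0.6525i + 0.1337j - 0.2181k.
(2.13, 1.209, -0.035)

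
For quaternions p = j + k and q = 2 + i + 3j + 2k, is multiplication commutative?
No: pq = -5 - i + 3j + k ≠ -5 + i + j + 3k = qp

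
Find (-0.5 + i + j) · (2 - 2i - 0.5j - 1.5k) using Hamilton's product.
1.5 + 1.5i + 3.75j + 2.25k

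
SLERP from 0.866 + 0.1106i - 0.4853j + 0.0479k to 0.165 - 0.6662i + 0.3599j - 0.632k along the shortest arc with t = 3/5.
0.3482 + 0.5705i - 0.5414j + 0.51k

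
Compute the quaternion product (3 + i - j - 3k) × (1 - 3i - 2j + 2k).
10 - 16i - 2k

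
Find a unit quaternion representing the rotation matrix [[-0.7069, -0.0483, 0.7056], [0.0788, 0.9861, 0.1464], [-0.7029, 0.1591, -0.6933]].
0.3827 + 0.0083i + 0.9201j + 0.083k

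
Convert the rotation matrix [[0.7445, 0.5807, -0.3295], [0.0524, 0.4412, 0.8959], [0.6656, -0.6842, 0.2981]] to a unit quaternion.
0.788 - 0.5013i - 0.3157j - 0.1676k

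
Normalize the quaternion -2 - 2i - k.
-0.6667 - 0.6667i - 0.3333k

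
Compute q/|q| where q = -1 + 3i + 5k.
-0.169 + 0.5071i + 0.8452k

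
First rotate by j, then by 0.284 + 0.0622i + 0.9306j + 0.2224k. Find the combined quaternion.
-0.9306 - 0.2224i + 0.284j + 0.0622k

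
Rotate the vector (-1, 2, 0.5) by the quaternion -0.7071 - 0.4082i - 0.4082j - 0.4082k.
(-0.366, -0.366, 2.232)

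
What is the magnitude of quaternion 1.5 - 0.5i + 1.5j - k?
2.398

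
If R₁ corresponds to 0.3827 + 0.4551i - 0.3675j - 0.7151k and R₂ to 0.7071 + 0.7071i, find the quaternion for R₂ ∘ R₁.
-0.0512 + 0.5924i + 0.2458j - 0.7655k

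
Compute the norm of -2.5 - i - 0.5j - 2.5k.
3.708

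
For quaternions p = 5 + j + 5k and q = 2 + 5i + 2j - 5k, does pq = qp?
No: pq = 33 + 10i + 37j - 20k ≠ 33 + 40i - 13j - 10k = qp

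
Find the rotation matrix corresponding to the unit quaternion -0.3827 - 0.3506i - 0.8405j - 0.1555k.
[[-0.4612, 0.4703, 0.7524], [0.7084, 0.7058, -0.007], [-0.5343, 0.5297, -0.6587]]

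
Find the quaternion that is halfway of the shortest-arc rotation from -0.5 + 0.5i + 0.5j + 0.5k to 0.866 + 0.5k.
-0.8881 + 0.3251i + 0.3251j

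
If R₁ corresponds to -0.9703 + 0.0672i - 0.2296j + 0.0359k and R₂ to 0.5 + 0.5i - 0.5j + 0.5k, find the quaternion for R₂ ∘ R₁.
-0.6515 - 0.3547i + 0.386j - 0.5484k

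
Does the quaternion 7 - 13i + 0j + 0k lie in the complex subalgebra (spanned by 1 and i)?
Yes. The quaternion 7 - 13i has j- and k-coefficients y = z = 0, so it lies in the complex subalgebra spanned by 1 and i.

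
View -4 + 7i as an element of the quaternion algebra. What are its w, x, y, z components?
-4 + 7i + 0j + 0k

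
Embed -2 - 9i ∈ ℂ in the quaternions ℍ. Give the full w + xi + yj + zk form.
-2 - 9i + 0j + 0k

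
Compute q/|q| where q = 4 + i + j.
0.9428 + 0.2357i + 0.2357j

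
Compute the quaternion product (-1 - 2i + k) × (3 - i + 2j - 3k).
-2 - 7i - 9j + 2k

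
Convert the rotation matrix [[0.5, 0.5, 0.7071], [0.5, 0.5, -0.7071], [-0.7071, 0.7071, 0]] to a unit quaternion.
0.7071 + 0.5i + 0.5j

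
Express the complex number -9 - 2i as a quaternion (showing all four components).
-9 - 2i + 0j + 0k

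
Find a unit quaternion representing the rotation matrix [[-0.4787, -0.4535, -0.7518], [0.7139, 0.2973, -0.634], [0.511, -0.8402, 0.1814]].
-0.5 + 0.1031i + 0.6314j - 0.5837k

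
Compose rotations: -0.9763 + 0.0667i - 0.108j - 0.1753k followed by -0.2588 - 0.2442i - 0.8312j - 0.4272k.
0.1043 + 0.3207i + 0.7681j + 0.5443k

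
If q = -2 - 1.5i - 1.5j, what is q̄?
-2 + 1.5i + 1.5j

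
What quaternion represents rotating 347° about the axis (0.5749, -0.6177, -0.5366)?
-0.9936 + 0.0651i - 0.0699j - 0.0607k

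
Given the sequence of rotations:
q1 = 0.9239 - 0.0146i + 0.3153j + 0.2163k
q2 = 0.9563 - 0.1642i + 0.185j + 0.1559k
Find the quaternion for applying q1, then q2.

q2 · q1 = 0.7891 - 0.1748i + 0.5057j + 0.3018k
0.7891 - 0.1748i + 0.5057j + 0.3018k


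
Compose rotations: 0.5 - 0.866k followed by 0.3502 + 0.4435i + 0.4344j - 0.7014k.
-0.4323 - 0.1544i + 0.6013j - 0.654k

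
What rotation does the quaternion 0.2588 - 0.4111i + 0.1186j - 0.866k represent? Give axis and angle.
axis = (-0.4256, 0.1228, -0.8965), θ = 5π/6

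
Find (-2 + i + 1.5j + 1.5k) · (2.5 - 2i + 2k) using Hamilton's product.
-6 + 9.5i - 1.25j + 2.75k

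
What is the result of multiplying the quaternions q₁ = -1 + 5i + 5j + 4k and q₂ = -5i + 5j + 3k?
-12 - 40j + 47k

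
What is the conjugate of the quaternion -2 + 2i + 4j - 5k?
-2 - 2i - 4j + 5k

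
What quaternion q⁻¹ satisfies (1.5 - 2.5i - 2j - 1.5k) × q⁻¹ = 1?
0.1017 + 0.1695i + 0.1356j + 0.1017k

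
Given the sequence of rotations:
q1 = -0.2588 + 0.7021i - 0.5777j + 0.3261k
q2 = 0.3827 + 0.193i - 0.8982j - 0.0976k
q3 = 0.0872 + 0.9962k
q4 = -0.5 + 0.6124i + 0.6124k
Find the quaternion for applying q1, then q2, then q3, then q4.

q2 · q1 = -0.7216 - 0.1305i - 0.1201j + 0.6692k
q3 · q2 · q1 = -0.7296 + 0.1083i - 0.1405j - 0.6605k
q4 · q3 · q2 · q1 = 0.703 - 0.4149i + 0.5411j - 0.2026k
0.703 - 0.4149i + 0.5411j - 0.2026k


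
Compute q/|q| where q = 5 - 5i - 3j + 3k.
0.6063 - 0.6063i - 0.3638j + 0.3638k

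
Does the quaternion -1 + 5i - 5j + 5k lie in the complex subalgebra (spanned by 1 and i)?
No. The quaternion -1 + 5i - 5j + 5k has j-coefficient y = -5 and k-coefficient z = 5, not both zero, so it does not lie in the complex subalgebra spanned by 1 and i.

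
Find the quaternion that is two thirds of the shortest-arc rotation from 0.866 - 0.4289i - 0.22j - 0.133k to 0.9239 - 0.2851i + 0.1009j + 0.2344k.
0.9321 - 0.3437i - 0.0074j + 0.1141k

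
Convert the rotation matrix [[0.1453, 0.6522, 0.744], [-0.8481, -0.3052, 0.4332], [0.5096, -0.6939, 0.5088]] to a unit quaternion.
0.5807 - 0.4852i + 0.1009j - 0.6459k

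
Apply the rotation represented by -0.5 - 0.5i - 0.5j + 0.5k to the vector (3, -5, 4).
(-5, -4, -3)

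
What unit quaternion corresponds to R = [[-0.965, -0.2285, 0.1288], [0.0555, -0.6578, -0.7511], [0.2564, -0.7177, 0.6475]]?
0.0785 + 0.1065i - 0.4061j + 0.9042k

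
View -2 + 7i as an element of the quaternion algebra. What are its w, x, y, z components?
-2 + 7i + 0j + 0k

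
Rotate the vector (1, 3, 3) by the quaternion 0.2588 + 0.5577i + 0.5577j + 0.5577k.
(3.488, 1.179, 2.333)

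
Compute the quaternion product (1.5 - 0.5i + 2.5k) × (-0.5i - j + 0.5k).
-1.5 + 1.75i - 2.5j + 1.25k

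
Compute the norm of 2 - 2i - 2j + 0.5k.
3.5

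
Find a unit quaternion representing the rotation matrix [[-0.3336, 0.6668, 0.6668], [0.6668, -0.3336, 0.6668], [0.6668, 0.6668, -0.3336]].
0.5774i + 0.5774j + 0.5774k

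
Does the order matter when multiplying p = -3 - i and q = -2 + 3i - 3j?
Yes: pq = 9 - 7i + 9j + 3k ≠ 9 - 7i + 9j - 3k = qp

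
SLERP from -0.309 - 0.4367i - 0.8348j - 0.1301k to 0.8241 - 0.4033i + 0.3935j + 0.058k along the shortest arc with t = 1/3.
-0.5713 - 0.1665i - 0.7943j - 0.1224k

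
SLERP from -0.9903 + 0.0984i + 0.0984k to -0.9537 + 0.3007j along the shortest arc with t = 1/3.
-0.9904 + 0.0663i + 0.1019j + 0.0663k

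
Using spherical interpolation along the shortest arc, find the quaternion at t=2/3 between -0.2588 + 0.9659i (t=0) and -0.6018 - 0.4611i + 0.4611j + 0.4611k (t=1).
0.3613 + 0.779i - 0.3623j - 0.3623k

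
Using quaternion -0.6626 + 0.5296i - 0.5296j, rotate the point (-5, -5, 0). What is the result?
(0.61, 0.61, 7.018)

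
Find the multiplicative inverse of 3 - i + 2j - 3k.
0.1304 + 0.0435i - 0.087j + 0.1304k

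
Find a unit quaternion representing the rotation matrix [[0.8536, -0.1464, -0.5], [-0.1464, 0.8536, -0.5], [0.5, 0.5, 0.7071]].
0.9239 + 0.2706i - 0.2706j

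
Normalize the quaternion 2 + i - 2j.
0.6667 + 0.3333i - 0.6667j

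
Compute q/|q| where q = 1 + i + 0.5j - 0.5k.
0.6325 + 0.6325i + 0.3162j - 0.3162k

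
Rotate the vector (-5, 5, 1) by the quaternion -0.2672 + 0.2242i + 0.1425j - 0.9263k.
(1.136, -7.022, 0.636)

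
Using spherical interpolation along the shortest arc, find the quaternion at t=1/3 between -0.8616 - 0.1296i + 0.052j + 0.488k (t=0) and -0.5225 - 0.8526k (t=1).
-0.9928 - 0.1108i + 0.0445j - 0.0009k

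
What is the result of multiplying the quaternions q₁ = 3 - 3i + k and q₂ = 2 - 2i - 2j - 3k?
3 - 10i - 17j - k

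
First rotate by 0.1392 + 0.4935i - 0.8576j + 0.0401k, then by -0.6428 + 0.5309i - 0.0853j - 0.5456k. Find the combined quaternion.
-0.4028 - 0.7146i + 0.2488j - 0.5149k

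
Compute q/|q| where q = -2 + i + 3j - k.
-0.5164 + 0.2582i + 0.7746j - 0.2582k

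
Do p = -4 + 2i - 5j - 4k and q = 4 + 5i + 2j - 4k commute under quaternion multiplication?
No: pq = -32 + 16i - 40j + 29k ≠ -32 - 40i - 16j - 29k = qp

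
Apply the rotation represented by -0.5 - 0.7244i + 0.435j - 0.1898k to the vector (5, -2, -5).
(5.188, 2.489, 4.571)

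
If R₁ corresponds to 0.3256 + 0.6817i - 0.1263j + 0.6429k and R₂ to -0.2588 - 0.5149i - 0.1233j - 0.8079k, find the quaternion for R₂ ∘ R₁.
0.7706 - 0.5254i - 0.2272j - 0.2803k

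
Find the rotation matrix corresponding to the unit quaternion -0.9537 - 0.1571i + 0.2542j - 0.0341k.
[[0.8684, -0.1449, -0.4741], [-0.0148, 0.9483, -0.317], [0.4956, 0.2823, 0.8214]]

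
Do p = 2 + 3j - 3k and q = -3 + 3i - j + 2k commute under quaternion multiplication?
No: pq = 3 + 9i - 20j + 4k ≠ 3 + 3i - 2j + 22k = qp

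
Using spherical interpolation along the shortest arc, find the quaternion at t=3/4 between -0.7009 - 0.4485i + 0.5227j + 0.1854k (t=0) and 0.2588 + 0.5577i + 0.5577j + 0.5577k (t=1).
-0.4989 - 0.6775i - 0.3138j - 0.4401k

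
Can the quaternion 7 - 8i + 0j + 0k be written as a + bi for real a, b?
Yes. The quaternion 7 - 8i has j- and k-coefficients y = z = 0, so it lies in the complex subalgebra spanned by 1 and i.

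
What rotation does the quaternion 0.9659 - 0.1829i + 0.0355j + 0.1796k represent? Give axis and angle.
axis = (-0.7068, 0.1372, 0.694), θ = π/6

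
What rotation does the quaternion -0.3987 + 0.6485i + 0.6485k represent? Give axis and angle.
axis = (√2/2, 0, √2/2), θ = 227°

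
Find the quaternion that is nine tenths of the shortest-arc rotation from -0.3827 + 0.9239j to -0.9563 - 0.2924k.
-0.9537 + 0.1185j - 0.2766k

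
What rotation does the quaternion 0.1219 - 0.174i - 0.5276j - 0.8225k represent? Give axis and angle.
axis = (-0.1753, -0.5316, -0.8287), θ = 166°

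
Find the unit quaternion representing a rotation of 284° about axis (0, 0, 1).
-0.788 + 0.6157k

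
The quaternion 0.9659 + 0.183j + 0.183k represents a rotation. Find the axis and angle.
axis = (0, √2/2, √2/2), θ = π/6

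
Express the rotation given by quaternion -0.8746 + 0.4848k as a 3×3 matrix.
[[0.5299, 0.848, 0], [-0.848, 0.5299, 0], [0, 0, 1]]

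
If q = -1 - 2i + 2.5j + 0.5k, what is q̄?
-1 + 2i - 2.5j - 0.5k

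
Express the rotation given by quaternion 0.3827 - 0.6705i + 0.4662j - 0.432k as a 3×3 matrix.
[[0.1921, -0.2945, 0.9361], [-0.9558, -0.2724, 0.1104], [0.2225, -0.916, -0.3338]]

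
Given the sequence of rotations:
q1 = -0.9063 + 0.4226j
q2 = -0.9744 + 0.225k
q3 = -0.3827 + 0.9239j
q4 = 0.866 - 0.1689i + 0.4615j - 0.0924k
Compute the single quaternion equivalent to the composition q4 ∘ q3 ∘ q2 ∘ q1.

q2 · q1 = 0.8831 - 0.0951i - 0.4118j - 0.2039k
q3 · q2 · q1 = 0.0425 - 0.152i + 0.9735j + 0.1659k
q4 · q3 · q2 · q1 = -0.4228 + 0.0277i + 0.9047j + 0.0455k
-0.4228 + 0.0277i + 0.9047j + 0.0455k


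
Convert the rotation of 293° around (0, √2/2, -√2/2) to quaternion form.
-0.8339 + 0.3903j - 0.3903k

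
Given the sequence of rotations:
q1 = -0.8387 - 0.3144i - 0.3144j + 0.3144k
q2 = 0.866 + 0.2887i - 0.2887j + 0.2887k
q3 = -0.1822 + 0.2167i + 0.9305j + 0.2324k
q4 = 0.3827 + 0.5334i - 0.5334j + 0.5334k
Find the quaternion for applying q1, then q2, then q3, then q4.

q2 · q1 = -0.8171 - 0.5144i - 0.2117j - 0.1514k
q3 · q2 · q1 = 0.4925 - 0.175i - 0.8085j + 0.2705k
q4 · q3 · q2 · q1 = -0.2937 + 0.4827i - 0.8097j - 0.1584k
-0.2937 + 0.4827i - 0.8097j - 0.1584k


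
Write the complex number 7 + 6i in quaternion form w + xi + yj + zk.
7 + 6i + 0j + 0k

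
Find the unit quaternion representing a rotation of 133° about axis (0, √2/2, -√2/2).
0.3987 + 0.6485j - 0.6485k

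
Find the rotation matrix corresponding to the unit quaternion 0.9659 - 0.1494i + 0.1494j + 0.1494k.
[[0.9107, -0.3333, 0.244], [0.244, 0.9107, 0.3333], [-0.3333, -0.244, 0.9107]]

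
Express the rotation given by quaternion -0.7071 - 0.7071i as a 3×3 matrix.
[[1, 0, 0], [0, 0, -1], [0, 1, 0]]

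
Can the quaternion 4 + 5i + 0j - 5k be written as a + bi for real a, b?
No. The quaternion 4 + 5i - 5k has j-coefficient y = 0 and k-coefficient z = -5, not both zero, so it does not lie in the complex subalgebra spanned by 1 and i.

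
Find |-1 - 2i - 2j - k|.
√10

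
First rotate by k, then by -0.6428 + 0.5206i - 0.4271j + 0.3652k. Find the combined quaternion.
-0.3652 - 0.4271i - 0.5206j - 0.6428k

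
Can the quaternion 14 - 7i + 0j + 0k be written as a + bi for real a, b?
Yes. The quaternion 14 - 7i has j- and k-coefficients y = z = 0, so it lies in the complex subalgebra spanned by 1 and i.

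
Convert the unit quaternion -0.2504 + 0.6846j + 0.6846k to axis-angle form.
axis = (0, √2/2, √2/2), θ = 209°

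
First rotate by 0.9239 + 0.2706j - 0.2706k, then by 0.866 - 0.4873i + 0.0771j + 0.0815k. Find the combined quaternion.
0.8013 - 0.4931i + 0.1737j - 0.2909k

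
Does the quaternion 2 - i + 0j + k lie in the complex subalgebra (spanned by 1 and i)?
No. The quaternion 2 - i + k has j-coefficient y = 0 and k-coefficient z = 1, not both zero, so it does not lie in the complex subalgebra spanned by 1 and i.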